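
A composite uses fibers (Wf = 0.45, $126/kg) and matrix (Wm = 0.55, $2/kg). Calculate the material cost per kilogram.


Cost = cost_f*Wf + cost_m*Wm = 126*0.45 + 2*0.55 = $57.8/kg

$57.8/kg


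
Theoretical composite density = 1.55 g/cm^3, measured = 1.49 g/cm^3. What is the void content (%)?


Void% = (rho_theo - rho_actual)/rho_theo * 100 = (1.55 - 1.49)/1.55 * 100 = 3.87%

3.87%


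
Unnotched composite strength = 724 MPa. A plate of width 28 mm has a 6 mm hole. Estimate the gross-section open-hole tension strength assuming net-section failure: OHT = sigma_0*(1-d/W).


OHT = sigma_0*(1-d/W) = 724*(1-6/28) = 568.9 MPa

568.9 MPa


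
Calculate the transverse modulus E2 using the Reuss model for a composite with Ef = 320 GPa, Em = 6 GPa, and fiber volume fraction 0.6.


1/E2 = Vf/Ef + (1-Vf)/Em = 0.6/320 + 0.4/6
E2 = 14.59 GPa

14.59 GPa


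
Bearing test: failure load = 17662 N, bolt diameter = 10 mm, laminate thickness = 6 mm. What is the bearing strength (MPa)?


sigma_br = F/(d*h) = 17662/(10*6) = 294.4 MPa

294.4 MPa


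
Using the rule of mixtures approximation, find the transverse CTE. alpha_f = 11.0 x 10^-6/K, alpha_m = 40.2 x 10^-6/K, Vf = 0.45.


alpha_2 = alpha_f*Vf + alpha_m*(1-Vf) = 11.0*0.45 + 40.2*0.55 = 27.1 x 10^-6/K

27.1 x 10^-6/K


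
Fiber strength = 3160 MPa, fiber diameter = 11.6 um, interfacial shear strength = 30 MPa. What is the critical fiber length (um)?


Lc = sigma_f * d / (2 * tau_i) = 3160 * 11.6 / (2 * 30) = 610.9 um

610.9 um


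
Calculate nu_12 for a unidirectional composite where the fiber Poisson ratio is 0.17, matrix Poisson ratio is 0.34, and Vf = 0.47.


nu_12 = nu_f*Vf + nu_m*(1-Vf) = 0.17*0.47 + 0.34*0.53 = 0.2601

0.2601


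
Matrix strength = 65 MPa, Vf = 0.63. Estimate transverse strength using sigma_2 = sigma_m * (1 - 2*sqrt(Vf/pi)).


factor = 1 - 2*sqrt(0.63/pi) = 0.1044
sigma_2 = 65 * 0.1044 = 6.78 MPa

6.78 MPa


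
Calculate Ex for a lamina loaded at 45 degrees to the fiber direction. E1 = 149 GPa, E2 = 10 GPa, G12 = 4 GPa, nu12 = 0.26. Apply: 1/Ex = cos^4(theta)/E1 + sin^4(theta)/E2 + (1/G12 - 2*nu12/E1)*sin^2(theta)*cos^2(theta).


cos^4(45) = 0.25, sin^4(45) = 0.25, sin^2(45)*cos^2(45) = 0.25
1/G12 - 2*nu12/E1 = 1/4 - 2*0.26/149 = 0.24651 GPa^-1
1/Ex = 0.25/149 + 0.25/10 + 0.24651*0.25 = 0.0883054 GPa^-1
Ex = 11.32 GPa

11.32 GPa


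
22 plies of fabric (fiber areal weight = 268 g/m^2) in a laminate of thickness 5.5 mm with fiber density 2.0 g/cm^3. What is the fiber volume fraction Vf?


Vf = n * FAW / (rho_f * h * 1000) = 22 * 268 / (2.0 * 5.5 * 1000) = 0.536

0.536


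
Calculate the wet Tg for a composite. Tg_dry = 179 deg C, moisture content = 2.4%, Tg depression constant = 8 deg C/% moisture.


Tg_wet = Tg_dry - k*moisture = 179 - 8*2.4 = 159.8 deg C

159.8 deg C


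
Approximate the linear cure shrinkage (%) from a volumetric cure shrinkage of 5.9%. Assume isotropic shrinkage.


Linear shrinkage ≈ vol_shrink/3 = 5.9/3 = 1.967%

1.967%


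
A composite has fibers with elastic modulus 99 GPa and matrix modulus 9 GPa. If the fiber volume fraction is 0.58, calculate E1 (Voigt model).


E1 = Ef*Vf + Em*(1-Vf) = 99*0.58 + 9*0.42 = 61.2 GPa

61.2 GPa


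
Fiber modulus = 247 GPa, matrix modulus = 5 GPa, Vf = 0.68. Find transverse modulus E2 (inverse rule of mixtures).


1/E2 = Vf/Ef + (1-Vf)/Em = 0.68/247 + 0.32/5
E2 = 14.98 GPa

14.98 GPa


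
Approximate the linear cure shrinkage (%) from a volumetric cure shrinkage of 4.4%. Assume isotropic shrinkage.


Linear shrinkage ≈ vol_shrink/3 = 4.4/3 = 1.467%

1.467%


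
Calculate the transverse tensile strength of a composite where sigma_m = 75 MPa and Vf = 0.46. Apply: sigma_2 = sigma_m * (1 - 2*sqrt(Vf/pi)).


factor = 1 - 2*sqrt(0.46/pi) = 0.2347
sigma_2 = 75 * 0.2347 = 17.6 MPa

17.6 MPa


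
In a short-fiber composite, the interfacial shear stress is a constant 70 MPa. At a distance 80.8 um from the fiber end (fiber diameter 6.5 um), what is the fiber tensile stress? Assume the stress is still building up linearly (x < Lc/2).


Force balance: sigma_f * (pi*d^2/4) = tau * (pi*d) * x  ->  sigma_f = 4 * tau * x / d
sigma_f = 4 * 70 * 80.8 / 6.5 = 3480.6 MPa

3480.6 MPa


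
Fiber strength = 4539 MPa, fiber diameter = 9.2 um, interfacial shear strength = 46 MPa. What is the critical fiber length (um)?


Lc = sigma_f * d / (2 * tau_i) = 4539 * 9.2 / (2 * 46) = 453.9 um

453.9 um


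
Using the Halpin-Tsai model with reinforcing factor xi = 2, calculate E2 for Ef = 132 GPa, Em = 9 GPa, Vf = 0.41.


eta = (Ef/Em - 1)/(Ef/Em + xi) = (14.6667 - 1)/(14.6667 + 2) = 0.82
E2 = Em*(1+xi*eta*Vf)/(1-eta*Vf) = 22.67 GPa

22.67 GPa


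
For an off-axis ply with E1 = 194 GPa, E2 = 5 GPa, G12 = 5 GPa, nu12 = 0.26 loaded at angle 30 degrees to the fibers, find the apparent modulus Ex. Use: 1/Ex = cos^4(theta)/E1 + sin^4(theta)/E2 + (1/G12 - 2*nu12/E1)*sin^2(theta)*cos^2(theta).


cos^4(30) = 0.5625, sin^4(30) = 0.0625, sin^2(30)*cos^2(30) = 0.1875
1/G12 - 2*nu12/E1 = 1/5 - 2*0.26/194 = 0.19732 GPa^-1
1/Ex = 0.5625/194 + 0.0625/5 + 0.19732*0.1875 = 0.0523969 GPa^-1
Ex = 19.09 GPa

19.09 GPa


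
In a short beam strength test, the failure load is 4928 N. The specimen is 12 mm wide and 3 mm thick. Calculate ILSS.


ILSS = 3F/(4bh) = 3*4928/(4*12*3) = 102.67 MPa

102.67 MPa


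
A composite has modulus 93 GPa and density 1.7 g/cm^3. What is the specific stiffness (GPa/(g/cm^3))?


Specific stiffness = E/rho = 93/1.7 = 54.7 GPa/(g/cm^3)

54.7 GPa/(g/cm^3)


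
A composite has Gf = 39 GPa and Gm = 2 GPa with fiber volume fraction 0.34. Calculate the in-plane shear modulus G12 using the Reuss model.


1/G12 = Vf/Gf + (1-Vf)/Gm = 0.34/39 + 0.66/2
G12 = 2.95 GPa

2.95 GPa


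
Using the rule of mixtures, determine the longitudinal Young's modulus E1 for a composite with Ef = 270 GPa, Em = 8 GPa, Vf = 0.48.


E1 = Ef*Vf + Em*(1-Vf) = 270*0.48 + 8*0.52 = 133.76 GPa

133.76 GPa


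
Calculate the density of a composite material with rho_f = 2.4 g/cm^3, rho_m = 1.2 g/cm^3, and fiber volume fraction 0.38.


rho_c = rho_f*Vf + rho_m*(1-Vf) = 2.4*0.38 + 1.2*0.62 = 1.656 g/cm^3

1.656 g/cm^3


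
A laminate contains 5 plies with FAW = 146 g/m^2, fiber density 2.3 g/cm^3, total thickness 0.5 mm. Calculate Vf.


Vf = n * FAW / (rho_f * h * 1000) = 5 * 146 / (2.3 * 0.5 * 1000) = 0.6348

0.6348


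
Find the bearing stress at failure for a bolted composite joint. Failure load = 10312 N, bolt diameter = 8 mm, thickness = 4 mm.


sigma_br = F/(d*h) = 10312/(8*4) = 322.3 MPa

322.3 MPa


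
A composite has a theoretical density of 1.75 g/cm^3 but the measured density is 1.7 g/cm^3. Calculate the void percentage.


Void% = (rho_theo - rho_actual)/rho_theo * 100 = (1.75 - 1.7)/1.75 * 100 = 2.86%

2.86%


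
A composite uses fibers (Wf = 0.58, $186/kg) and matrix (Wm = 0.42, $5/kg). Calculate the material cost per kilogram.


Cost = cost_f*Wf + cost_m*Wm = 186*0.58 + 5*0.42 = $109.98/kg

$109.98/kg


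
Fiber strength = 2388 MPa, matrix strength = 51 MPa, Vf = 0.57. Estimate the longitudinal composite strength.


sigma_1 = sigma_f*Vf + sigma_m*(1-Vf) = 2388*0.57 + 51*0.43 = 1383.1 MPa

1383.1 MPa


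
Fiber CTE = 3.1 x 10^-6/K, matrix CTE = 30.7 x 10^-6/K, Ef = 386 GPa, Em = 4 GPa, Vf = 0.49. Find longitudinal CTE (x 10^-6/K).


E1 = Ef*Vf + Em*(1-Vf) = 191.18
alpha_1 = (alpha_f*Ef*Vf + alpha_m*Em*(1-Vf))/E1 = 3.39 x 10^-6/K

3.39 x 10^-6/K


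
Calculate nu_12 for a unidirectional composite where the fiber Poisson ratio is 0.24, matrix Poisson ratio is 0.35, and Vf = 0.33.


nu_12 = nu_f*Vf + nu_m*(1-Vf) = 0.24*0.33 + 0.35*0.67 = 0.3137

0.3137


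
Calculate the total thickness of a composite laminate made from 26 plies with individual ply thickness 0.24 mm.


h = n * t_ply = 26 * 0.24 = 6.24 mm

6.24 mm


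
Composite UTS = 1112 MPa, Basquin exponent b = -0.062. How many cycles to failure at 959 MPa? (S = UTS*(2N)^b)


N = 0.5 * (S/UTS)^(1/b) = 0.5 * (959/1112)^(1/-0.062) = 5.4431 cycles

5.4431 cycles


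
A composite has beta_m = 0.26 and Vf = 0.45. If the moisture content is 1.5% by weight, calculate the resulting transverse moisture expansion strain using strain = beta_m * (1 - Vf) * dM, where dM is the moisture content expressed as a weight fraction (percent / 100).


dM = 1.5/100 = 0.015
strain = beta_m * (1-Vf) * dM = 0.26 * 0.55 * 0.015 = 0.002145

0.002145


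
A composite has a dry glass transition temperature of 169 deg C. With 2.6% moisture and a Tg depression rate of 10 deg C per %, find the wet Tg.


Tg_wet = Tg_dry - k*moisture = 169 - 10*2.6 = 143.0 deg C

143.0 deg C


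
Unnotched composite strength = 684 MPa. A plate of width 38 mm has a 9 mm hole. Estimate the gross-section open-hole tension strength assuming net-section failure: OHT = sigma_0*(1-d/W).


OHT = sigma_0*(1-d/W) = 684*(1-9/38) = 522.0 MPa

522.0 MPa


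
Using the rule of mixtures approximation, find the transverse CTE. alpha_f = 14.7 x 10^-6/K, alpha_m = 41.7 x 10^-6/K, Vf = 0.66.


alpha_2 = alpha_f*Vf + alpha_m*(1-Vf) = 14.7*0.66 + 41.7*0.34 = 23.9 x 10^-6/K

23.9 x 10^-6/K


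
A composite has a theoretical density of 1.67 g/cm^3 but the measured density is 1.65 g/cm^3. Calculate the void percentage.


Void% = (rho_theo - rho_actual)/rho_theo * 100 = (1.67 - 1.65)/1.67 * 100 = 1.2%

1.2%


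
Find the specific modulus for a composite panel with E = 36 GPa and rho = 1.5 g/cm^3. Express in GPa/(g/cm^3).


Specific stiffness = E/rho = 36/1.5 = 24.0 GPa/(g/cm^3)

24.0 GPa/(g/cm^3)


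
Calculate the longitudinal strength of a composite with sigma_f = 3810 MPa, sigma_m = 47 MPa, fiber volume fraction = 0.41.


sigma_1 = sigma_f*Vf + sigma_m*(1-Vf) = 3810*0.41 + 47*0.59 = 1589.8 MPa

1589.8 MPa


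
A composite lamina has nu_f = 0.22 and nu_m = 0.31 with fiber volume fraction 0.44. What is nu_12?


nu_12 = nu_f*Vf + nu_m*(1-Vf) = 0.22*0.44 + 0.31*0.56 = 0.2704

0.2704


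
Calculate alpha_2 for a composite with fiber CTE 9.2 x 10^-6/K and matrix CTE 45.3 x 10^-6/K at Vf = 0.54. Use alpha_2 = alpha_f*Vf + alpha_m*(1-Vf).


alpha_2 = alpha_f*Vf + alpha_m*(1-Vf) = 9.2*0.54 + 45.3*0.46 = 25.8 x 10^-6/K

25.8 x 10^-6/K


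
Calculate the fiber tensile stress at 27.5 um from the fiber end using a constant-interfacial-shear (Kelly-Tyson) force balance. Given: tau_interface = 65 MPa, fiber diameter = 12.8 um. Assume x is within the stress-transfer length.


Force balance: sigma_f * (pi*d^2/4) = tau * (pi*d) * x  ->  sigma_f = 4 * tau * x / d
sigma_f = 4 * 65 * 27.5 / 12.8 = 558.6 MPa

558.6 MPa


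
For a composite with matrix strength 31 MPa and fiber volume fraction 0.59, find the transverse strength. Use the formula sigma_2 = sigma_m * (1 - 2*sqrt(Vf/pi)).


factor = 1 - 2*sqrt(0.59/pi) = 0.1333
sigma_2 = 31 * 0.1333 = 4.13 MPa

4.13 MPa


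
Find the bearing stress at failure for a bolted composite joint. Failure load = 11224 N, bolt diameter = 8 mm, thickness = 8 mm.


sigma_br = F/(d*h) = 11224/(8*8) = 175.4 MPa

175.4 MPa


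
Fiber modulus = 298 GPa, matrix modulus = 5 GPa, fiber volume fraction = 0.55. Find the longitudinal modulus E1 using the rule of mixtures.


E1 = Ef*Vf + Em*(1-Vf) = 298*0.55 + 5*0.45 = 166.15 GPa

166.15 GPa


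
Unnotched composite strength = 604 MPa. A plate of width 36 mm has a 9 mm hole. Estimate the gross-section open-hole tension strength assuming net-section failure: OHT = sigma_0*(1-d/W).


OHT = sigma_0*(1-d/W) = 604*(1-9/36) = 453.0 MPa

453.0 MPa


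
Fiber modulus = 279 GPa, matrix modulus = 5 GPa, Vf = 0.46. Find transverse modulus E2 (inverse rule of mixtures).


1/E2 = Vf/Ef + (1-Vf)/Em = 0.46/279 + 0.54/5
E2 = 9.12 GPa

9.12 GPa


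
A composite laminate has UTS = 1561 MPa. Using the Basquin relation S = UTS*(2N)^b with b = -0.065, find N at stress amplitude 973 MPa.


N = 0.5 * (S/UTS)^(1/b) = 0.5 * (973/1561)^(1/-0.065) = 719.9108 cycles

719.9108 cycles


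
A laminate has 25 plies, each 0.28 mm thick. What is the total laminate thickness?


h = n * t_ply = 25 * 0.28 = 7.0 mm

7.0 mm


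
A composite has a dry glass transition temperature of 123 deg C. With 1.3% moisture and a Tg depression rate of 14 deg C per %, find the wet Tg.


Tg_wet = Tg_dry - k*moisture = 123 - 14*1.3 = 104.8 deg C

104.8 deg C


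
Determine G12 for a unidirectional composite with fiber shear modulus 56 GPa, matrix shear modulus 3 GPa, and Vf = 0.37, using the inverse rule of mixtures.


1/G12 = Vf/Gf + (1-Vf)/Gm = 0.37/56 + 0.63/3
G12 = 4.62 GPa

4.62 GPa


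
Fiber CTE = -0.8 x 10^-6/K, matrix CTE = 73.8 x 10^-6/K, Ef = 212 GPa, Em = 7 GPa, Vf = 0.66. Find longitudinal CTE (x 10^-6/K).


E1 = Ef*Vf + Em*(1-Vf) = 142.3
alpha_1 = (alpha_f*Ef*Vf + alpha_m*Em*(1-Vf))/E1 = 0.45 x 10^-6/K

0.45 x 10^-6/K


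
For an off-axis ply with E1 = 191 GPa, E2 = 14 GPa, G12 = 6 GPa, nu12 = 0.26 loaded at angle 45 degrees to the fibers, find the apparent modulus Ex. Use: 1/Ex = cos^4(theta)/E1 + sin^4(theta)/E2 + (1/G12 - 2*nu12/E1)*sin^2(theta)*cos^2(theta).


cos^4(45) = 0.25, sin^4(45) = 0.25, sin^2(45)*cos^2(45) = 0.25
1/G12 - 2*nu12/E1 = 1/6 - 2*0.26/191 = 0.163944 GPa^-1
1/Ex = 0.25/191 + 0.25/14 + 0.163944*0.25 = 0.0601521 GPa^-1
Ex = 16.62 GPa

16.62 GPa


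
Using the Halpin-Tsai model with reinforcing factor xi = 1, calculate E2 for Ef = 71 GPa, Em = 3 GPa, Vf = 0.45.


eta = (Ef/Em - 1)/(Ef/Em + xi) = (23.6667 - 1)/(23.6667 + 1) = 0.9189
E2 = Em*(1+xi*eta*Vf)/(1-eta*Vf) = 7.23 GPa

7.23 GPa


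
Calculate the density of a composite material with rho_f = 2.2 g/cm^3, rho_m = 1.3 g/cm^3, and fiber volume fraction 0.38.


rho_c = rho_f*Vf + rho_m*(1-Vf) = 2.2*0.38 + 1.3*0.62 = 1.642 g/cm^3

1.642 g/cm^3


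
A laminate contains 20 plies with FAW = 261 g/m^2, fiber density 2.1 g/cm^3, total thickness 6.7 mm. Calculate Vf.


Vf = n * FAW / (rho_f * h * 1000) = 20 * 261 / (2.1 * 6.7 * 1000) = 0.371

0.371


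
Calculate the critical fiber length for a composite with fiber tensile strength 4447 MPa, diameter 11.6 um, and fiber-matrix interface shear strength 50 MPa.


Lc = sigma_f * d / (2 * tau_i) = 4447 * 11.6 / (2 * 50) = 515.9 um

515.9 um


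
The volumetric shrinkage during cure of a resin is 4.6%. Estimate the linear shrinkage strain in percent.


Linear shrinkage ≈ vol_shrink/3 = 4.6/3 = 1.533%

1.533%


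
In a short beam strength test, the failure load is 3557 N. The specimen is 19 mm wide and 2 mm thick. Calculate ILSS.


ILSS = 3F/(4bh) = 3*3557/(4*19*2) = 70.2 MPa

70.2 MPa


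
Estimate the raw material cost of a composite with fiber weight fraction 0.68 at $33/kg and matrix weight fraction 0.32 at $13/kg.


Cost = cost_f*Wf + cost_m*Wm = 33*0.68 + 13*0.32 = $26.6/kg

$26.6/kg


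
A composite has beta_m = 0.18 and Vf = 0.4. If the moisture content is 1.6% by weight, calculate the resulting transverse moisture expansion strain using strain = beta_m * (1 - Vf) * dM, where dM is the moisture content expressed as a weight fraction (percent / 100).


dM = 1.6/100 = 0.016
strain = beta_m * (1-Vf) * dM = 0.18 * 0.6 * 0.016 = 0.001728

0.001728


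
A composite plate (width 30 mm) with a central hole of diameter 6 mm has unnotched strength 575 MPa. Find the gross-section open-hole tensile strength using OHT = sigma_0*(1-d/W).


OHT = sigma_0*(1-d/W) = 575*(1-6/30) = 460.0 MPa

460.0 MPa


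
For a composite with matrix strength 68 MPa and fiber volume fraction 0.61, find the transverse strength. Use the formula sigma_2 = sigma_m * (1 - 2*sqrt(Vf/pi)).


factor = 1 - 2*sqrt(0.61/pi) = 0.1187
sigma_2 = 68 * 0.1187 = 8.07 MPa

8.07 MPa


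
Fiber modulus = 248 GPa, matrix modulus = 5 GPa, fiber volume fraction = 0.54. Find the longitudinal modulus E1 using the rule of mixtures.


E1 = Ef*Vf + Em*(1-Vf) = 248*0.54 + 5*0.46 = 136.22 GPa

136.22 GPa


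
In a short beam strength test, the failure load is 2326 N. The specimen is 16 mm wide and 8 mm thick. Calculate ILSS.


ILSS = 3F/(4bh) = 3*2326/(4*16*8) = 13.63 MPa

13.63 MPa


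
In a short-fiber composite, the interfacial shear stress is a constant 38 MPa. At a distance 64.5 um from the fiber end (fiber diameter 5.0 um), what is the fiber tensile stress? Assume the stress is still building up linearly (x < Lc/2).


Force balance: sigma_f * (pi*d^2/4) = tau * (pi*d) * x  ->  sigma_f = 4 * tau * x / d
sigma_f = 4 * 38 * 64.5 / 5.0 = 1960.8 MPa

1960.8 MPa


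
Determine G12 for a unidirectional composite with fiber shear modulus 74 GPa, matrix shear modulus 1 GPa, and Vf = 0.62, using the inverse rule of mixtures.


1/G12 = Vf/Gf + (1-Vf)/Gm = 0.62/74 + 0.38/1
G12 = 2.57 GPa

2.57 GPa


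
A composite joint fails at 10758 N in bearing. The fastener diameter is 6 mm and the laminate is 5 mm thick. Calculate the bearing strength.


sigma_br = F/(d*h) = 10758/(6*5) = 358.6 MPa

358.6 MPa


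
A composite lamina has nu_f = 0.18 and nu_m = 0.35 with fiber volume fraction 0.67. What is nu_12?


nu_12 = nu_f*Vf + nu_m*(1-Vf) = 0.18*0.67 + 0.35*0.33 = 0.2361

0.2361


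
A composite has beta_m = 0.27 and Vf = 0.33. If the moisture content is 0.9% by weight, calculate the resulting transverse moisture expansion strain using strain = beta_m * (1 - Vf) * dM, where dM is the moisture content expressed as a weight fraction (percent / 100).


dM = 0.9/100 = 0.009
strain = beta_m * (1-Vf) * dM = 0.27 * 0.67 * 0.009 = 0.0016281

0.0016281


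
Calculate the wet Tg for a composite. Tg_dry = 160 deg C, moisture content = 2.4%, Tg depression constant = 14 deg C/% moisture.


Tg_wet = Tg_dry - k*moisture = 160 - 14*2.4 = 126.4 deg C

126.4 deg C


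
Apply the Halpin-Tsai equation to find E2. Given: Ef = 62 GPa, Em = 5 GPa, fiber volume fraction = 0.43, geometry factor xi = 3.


eta = (Ef/Em - 1)/(Ef/Em + xi) = (12.4 - 1)/(12.4 + 3) = 0.7403
E2 = Em*(1+xi*eta*Vf)/(1-eta*Vf) = 14.34 GPa

14.34 GPa


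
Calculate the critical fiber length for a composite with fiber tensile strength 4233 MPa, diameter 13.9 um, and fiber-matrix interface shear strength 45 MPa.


Lc = sigma_f * d / (2 * tau_i) = 4233 * 13.9 / (2 * 45) = 653.8 um

653.8 um


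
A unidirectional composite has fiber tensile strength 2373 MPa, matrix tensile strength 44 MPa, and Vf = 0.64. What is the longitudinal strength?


sigma_1 = sigma_f*Vf + sigma_m*(1-Vf) = 2373*0.64 + 44*0.36 = 1534.6 MPa

1534.6 MPa


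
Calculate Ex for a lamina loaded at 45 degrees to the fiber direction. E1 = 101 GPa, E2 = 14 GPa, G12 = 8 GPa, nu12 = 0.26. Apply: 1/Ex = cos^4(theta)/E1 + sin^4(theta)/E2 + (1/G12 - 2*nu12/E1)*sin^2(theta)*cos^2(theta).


cos^4(45) = 0.25, sin^4(45) = 0.25, sin^2(45)*cos^2(45) = 0.25
1/G12 - 2*nu12/E1 = 1/8 - 2*0.26/101 = 0.119851 GPa^-1
1/Ex = 0.25/101 + 0.25/14 + 0.119851*0.25 = 0.0502953 GPa^-1
Ex = 19.88 GPa

19.88 GPa


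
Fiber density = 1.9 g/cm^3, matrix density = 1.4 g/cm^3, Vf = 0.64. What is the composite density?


rho_c = rho_f*Vf + rho_m*(1-Vf) = 1.9*0.64 + 1.4*0.36 = 1.72 g/cm^3

1.72 g/cm^3


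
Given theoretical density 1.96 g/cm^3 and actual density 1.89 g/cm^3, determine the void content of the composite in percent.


Void% = (rho_theo - rho_actual)/rho_theo * 100 = (1.96 - 1.89)/1.96 * 100 = 3.57%

3.57%


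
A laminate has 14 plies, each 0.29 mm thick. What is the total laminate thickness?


h = n * t_ply = 14 * 0.29 = 4.06 mm

4.06 mm


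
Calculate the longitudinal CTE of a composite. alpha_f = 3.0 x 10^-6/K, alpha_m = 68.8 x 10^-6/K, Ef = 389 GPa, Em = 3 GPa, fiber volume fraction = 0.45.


E1 = Ef*Vf + Em*(1-Vf) = 176.7
alpha_1 = (alpha_f*Ef*Vf + alpha_m*Em*(1-Vf))/E1 = 3.61 x 10^-6/K

3.61 x 10^-6/K


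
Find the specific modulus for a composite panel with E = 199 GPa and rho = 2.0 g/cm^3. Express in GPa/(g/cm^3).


Specific stiffness = E/rho = 199/2.0 = 99.5 GPa/(g/cm^3)

99.5 GPa/(g/cm^3)


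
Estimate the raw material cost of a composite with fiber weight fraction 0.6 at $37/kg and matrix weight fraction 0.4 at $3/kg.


Cost = cost_f*Wf + cost_m*Wm = 37*0.6 + 3*0.4 = $23.4/kg

$23.4/kg


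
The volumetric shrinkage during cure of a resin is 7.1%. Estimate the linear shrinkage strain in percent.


Linear shrinkage ≈ vol_shrink/3 = 7.1/3 = 2.367%

2.367%


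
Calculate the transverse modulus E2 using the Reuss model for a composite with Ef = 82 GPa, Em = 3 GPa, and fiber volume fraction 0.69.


1/E2 = Vf/Ef + (1-Vf)/Em = 0.69/82 + 0.31/3
E2 = 8.95 GPa

8.95 GPa


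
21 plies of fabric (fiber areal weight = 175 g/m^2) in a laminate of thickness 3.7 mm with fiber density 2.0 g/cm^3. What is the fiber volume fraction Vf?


Vf = n * FAW / (rho_f * h * 1000) = 21 * 175 / (2.0 * 3.7 * 1000) = 0.4966

0.4966


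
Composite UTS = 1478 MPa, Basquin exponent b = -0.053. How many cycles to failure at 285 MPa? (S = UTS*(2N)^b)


N = 0.5 * (S/UTS)^(1/b) = 0.5 * (285/1478)^(1/-0.053) = 1.5357e+13 cycles

1.5357e+13 cycles


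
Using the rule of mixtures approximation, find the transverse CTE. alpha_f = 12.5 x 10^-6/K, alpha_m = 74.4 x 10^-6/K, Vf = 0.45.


alpha_2 = alpha_f*Vf + alpha_m*(1-Vf) = 12.5*0.45 + 74.4*0.55 = 46.5 x 10^-6/K

46.5 x 10^-6/K


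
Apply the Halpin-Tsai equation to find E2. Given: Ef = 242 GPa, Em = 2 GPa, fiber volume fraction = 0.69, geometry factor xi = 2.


eta = (Ef/Em - 1)/(Ef/Em + xi) = (121.0 - 1)/(121.0 + 2) = 0.9756
E2 = Em*(1+xi*eta*Vf)/(1-eta*Vf) = 14.36 GPa

14.36 GPa


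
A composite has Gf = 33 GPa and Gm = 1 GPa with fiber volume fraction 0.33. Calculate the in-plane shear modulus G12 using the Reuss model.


1/G12 = Vf/Gf + (1-Vf)/Gm = 0.33/33 + 0.67/1
G12 = 1.47 GPa

1.47 GPa


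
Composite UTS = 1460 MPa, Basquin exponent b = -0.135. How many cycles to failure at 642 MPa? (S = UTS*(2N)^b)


N = 0.5 * (S/UTS)^(1/b) = 0.5 * (642/1460)^(1/-0.135) = 219.8189 cycles

219.8189 cycles


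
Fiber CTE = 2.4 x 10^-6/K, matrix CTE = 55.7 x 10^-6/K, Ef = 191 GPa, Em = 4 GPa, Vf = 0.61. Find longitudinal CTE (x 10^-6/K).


E1 = Ef*Vf + Em*(1-Vf) = 118.07
alpha_1 = (alpha_f*Ef*Vf + alpha_m*Em*(1-Vf))/E1 = 3.1 x 10^-6/K

3.1 x 10^-6/K


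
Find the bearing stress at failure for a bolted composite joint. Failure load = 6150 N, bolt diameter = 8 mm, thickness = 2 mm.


sigma_br = F/(d*h) = 6150/(8*2) = 384.4 MPa

384.4 MPa


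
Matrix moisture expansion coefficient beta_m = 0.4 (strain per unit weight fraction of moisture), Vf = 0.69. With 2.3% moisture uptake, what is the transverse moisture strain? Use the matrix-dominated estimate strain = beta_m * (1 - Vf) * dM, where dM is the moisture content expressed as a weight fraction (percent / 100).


dM = 2.3/100 = 0.023
strain = beta_m * (1-Vf) * dM = 0.4 * 0.31 * 0.023 = 0.002852

0.002852


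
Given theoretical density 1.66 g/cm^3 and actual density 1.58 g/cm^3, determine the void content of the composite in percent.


Void% = (rho_theo - rho_actual)/rho_theo * 100 = (1.66 - 1.58)/1.66 * 100 = 4.82%

4.82%


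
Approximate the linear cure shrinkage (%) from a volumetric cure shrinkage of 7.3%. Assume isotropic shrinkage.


Linear shrinkage ≈ vol_shrink/3 = 7.3/3 = 2.433%

2.433%


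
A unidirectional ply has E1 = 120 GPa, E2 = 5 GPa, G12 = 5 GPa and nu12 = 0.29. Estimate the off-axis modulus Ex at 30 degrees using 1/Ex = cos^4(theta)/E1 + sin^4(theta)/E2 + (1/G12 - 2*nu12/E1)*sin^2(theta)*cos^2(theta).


cos^4(30) = 0.5625, sin^4(30) = 0.0625, sin^2(30)*cos^2(30) = 0.1875
1/G12 - 2*nu12/E1 = 1/5 - 2*0.29/120 = 0.195167 GPa^-1
1/Ex = 0.5625/120 + 0.0625/5 + 0.195167*0.1875 = 0.0537813 GPa^-1
Ex = 18.59 GPa

18.59 GPa


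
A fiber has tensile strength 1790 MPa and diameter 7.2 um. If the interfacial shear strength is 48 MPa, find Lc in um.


Lc = sigma_f * d / (2 * tau_i) = 1790 * 7.2 / (2 * 48) = 134.3 um

134.3 um


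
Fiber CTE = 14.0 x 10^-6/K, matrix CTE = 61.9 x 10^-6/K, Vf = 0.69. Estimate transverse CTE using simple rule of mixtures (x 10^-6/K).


alpha_2 = alpha_f*Vf + alpha_m*(1-Vf) = 14.0*0.69 + 61.9*0.31 = 28.8 x 10^-6/K

28.8 x 10^-6/K


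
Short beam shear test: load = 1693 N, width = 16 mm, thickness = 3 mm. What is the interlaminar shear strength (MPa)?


ILSS = 3F/(4bh) = 3*1693/(4*16*3) = 26.45 MPa

26.45 MPa


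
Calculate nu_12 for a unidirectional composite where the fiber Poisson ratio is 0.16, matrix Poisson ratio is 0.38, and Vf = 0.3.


nu_12 = nu_f*Vf + nu_m*(1-Vf) = 0.16*0.3 + 0.38*0.7 = 0.314

0.314


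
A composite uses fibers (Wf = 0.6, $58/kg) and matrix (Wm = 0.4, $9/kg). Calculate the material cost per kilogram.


Cost = cost_f*Wf + cost_m*Wm = 58*0.6 + 9*0.4 = $38.4/kg

$38.4/kg


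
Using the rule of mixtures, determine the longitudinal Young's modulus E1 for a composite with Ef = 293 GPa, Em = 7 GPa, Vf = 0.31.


E1 = Ef*Vf + Em*(1-Vf) = 293*0.31 + 7*0.69 = 95.66 GPa

95.66 GPa


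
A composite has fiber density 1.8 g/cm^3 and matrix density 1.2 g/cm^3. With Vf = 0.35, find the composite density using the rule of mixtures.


rho_c = rho_f*Vf + rho_m*(1-Vf) = 1.8*0.35 + 1.2*0.65 = 1.41 g/cm^3

1.41 g/cm^3


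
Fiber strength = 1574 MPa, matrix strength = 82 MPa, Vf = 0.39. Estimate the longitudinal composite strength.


sigma_1 = sigma_f*Vf + sigma_m*(1-Vf) = 1574*0.39 + 82*0.61 = 663.9 MPa

663.9 MPa


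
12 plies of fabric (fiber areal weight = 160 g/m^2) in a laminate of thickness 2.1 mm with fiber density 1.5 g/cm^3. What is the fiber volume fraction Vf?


Vf = n * FAW / (rho_f * h * 1000) = 12 * 160 / (1.5 * 2.1 * 1000) = 0.6095

0.6095


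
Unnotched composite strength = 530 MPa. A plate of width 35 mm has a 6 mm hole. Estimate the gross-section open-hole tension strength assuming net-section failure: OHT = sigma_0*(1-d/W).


OHT = sigma_0*(1-d/W) = 530*(1-6/35) = 439.1 MPa

439.1 MPa


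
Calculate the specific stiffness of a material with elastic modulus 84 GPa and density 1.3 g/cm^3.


Specific stiffness = E/rho = 84/1.3 = 64.6 GPa/(g/cm^3)

64.6 GPa/(g/cm^3)


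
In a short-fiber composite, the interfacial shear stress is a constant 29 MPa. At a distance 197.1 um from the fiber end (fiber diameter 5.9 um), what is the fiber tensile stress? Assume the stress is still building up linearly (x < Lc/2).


Force balance: sigma_f * (pi*d^2/4) = tau * (pi*d) * x  ->  sigma_f = 4 * tau * x / d
sigma_f = 4 * 29 * 197.1 / 5.9 = 3875.2 MPa

3875.2 MPa


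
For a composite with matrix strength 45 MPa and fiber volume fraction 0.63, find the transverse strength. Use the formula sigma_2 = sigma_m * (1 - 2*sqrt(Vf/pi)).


factor = 1 - 2*sqrt(0.63/pi) = 0.1044
sigma_2 = 45 * 0.1044 = 4.7 MPa

4.7 MPa


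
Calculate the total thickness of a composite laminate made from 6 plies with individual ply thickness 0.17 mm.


h = n * t_ply = 6 * 0.17 = 1.02 mm

1.02 mm


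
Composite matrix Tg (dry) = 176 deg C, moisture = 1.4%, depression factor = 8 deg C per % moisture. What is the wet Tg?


Tg_wet = Tg_dry - k*moisture = 176 - 8*1.4 = 164.8 deg C

164.8 deg C


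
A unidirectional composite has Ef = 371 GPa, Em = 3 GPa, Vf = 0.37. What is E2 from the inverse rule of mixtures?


1/E2 = Vf/Ef + (1-Vf)/Em = 0.37/371 + 0.63/3
E2 = 4.74 GPa

4.74 GPa


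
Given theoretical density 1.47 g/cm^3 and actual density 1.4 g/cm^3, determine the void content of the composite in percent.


Void% = (rho_theo - rho_actual)/rho_theo * 100 = (1.47 - 1.4)/1.47 * 100 = 4.76%

4.76%


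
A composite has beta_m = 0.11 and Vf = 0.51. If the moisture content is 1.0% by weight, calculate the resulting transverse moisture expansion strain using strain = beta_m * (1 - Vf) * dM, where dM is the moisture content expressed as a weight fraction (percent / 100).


dM = 1.0/100 = 0.01
strain = beta_m * (1-Vf) * dM = 0.11 * 0.49 * 0.01 = 0.000539

0.000539


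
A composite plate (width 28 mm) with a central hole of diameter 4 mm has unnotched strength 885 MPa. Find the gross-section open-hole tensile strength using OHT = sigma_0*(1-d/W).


OHT = sigma_0*(1-d/W) = 885*(1-4/28) = 758.6 MPa

758.6 MPa


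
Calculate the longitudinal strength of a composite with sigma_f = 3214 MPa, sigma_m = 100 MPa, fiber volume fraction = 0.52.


sigma_1 = sigma_f*Vf + sigma_m*(1-Vf) = 3214*0.52 + 100*0.48 = 1719.3 MPa

1719.3 MPa


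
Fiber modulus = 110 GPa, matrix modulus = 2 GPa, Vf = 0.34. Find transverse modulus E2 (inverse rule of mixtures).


1/E2 = Vf/Ef + (1-Vf)/Em = 0.34/110 + 0.66/2
E2 = 3.0 GPa

3.0 GPa


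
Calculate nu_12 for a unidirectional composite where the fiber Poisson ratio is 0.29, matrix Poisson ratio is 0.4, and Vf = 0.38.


nu_12 = nu_f*Vf + nu_m*(1-Vf) = 0.29*0.38 + 0.4*0.62 = 0.3582

0.3582


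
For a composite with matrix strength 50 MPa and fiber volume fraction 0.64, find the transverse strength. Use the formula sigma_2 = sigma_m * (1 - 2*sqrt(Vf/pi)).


factor = 1 - 2*sqrt(0.64/pi) = 0.0973
sigma_2 = 50 * 0.0973 = 4.86 MPa

4.86 MPa


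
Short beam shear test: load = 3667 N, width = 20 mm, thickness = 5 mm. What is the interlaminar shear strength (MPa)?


ILSS = 3F/(4bh) = 3*3667/(4*20*5) = 27.5 MPa

27.5 MPa


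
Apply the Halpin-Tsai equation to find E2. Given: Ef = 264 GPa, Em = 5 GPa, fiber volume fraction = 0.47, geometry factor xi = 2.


eta = (Ef/Em - 1)/(Ef/Em + xi) = (52.8 - 1)/(52.8 + 2) = 0.9453
E2 = Em*(1+xi*eta*Vf)/(1-eta*Vf) = 16.99 GPa

16.99 GPa


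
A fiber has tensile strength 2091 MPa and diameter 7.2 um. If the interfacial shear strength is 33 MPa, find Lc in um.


Lc = sigma_f * d / (2 * tau_i) = 2091 * 7.2 / (2 * 33) = 228.1 um

228.1 um


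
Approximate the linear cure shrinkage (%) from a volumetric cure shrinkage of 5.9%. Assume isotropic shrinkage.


Linear shrinkage ≈ vol_shrink/3 = 5.9/3 = 1.967%

1.967%


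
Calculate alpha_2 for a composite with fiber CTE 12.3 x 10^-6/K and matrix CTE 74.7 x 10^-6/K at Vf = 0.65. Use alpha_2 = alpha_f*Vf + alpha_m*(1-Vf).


alpha_2 = alpha_f*Vf + alpha_m*(1-Vf) = 12.3*0.65 + 74.7*0.35 = 34.1 x 10^-6/K

34.1 x 10^-6/K


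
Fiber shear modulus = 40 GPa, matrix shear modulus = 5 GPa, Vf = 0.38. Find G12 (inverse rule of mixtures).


1/G12 = Vf/Gf + (1-Vf)/Gm = 0.38/40 + 0.62/5
G12 = 7.49 GPa

7.49 GPa


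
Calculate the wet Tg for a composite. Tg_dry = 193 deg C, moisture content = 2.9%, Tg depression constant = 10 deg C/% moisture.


Tg_wet = Tg_dry - k*moisture = 193 - 10*2.9 = 164.0 deg C

164.0 deg C


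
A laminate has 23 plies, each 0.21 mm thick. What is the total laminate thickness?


h = n * t_ply = 23 * 0.21 = 4.83 mm

4.83 mm


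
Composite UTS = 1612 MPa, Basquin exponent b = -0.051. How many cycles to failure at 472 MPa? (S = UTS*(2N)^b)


N = 0.5 * (S/UTS)^(1/b) = 0.5 * (472/1612)^(1/-0.051) = 1.4396e+10 cycles

1.4396e+10 cycles


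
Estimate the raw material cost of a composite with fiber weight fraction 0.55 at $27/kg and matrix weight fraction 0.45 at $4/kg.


Cost = cost_f*Wf + cost_m*Wm = 27*0.55 + 4*0.45 = $16.65/kg

$16.65/kg


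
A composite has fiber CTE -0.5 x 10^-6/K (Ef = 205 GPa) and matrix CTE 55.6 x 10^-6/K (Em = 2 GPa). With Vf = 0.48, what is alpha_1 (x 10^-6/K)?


E1 = Ef*Vf + Em*(1-Vf) = 99.44
alpha_1 = (alpha_f*Ef*Vf + alpha_m*Em*(1-Vf))/E1 = 0.09 x 10^-6/K

0.09 x 10^-6/K


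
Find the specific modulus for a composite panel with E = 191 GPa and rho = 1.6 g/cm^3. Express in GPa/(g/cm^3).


Specific stiffness = E/rho = 191/1.6 = 119.4 GPa/(g/cm^3)

119.4 GPa/(g/cm^3)


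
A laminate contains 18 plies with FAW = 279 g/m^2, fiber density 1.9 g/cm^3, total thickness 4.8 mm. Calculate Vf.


Vf = n * FAW / (rho_f * h * 1000) = 18 * 279 / (1.9 * 4.8 * 1000) = 0.5507

0.5507


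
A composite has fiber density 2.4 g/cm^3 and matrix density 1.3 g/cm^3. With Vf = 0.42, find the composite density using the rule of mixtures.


rho_c = rho_f*Vf + rho_m*(1-Vf) = 2.4*0.42 + 1.3*0.58 = 1.762 g/cm^3

1.762 g/cm^3


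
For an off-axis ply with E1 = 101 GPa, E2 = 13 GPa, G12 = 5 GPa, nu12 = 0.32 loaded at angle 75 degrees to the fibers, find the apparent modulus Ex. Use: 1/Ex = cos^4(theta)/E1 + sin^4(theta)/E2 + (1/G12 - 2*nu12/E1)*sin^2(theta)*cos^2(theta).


cos^4(75) = 0.004487, sin^4(75) = 0.870513, sin^2(75)*cos^2(75) = 0.0625
1/G12 - 2*nu12/E1 = 1/5 - 2*0.32/101 = 0.193663 GPa^-1
1/Ex = 0.004487/101 + 0.870513/13 + 0.193663*0.0625 = 0.0791109 GPa^-1
Ex = 12.64 GPa

12.64 GPa


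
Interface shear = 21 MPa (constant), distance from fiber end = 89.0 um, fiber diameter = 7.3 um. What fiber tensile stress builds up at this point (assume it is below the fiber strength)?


Force balance: sigma_f * (pi*d^2/4) = tau * (pi*d) * x  ->  sigma_f = 4 * tau * x / d
sigma_f = 4 * 21 * 89.0 / 7.3 = 1024.1 MPa

1024.1 MPa


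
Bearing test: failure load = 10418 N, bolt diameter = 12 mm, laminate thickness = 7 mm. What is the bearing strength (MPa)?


sigma_br = F/(d*h) = 10418/(12*7) = 124.0 MPa

124.0 MPa


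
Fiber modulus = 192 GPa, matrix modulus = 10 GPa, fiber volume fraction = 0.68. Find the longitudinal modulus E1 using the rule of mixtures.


E1 = Ef*Vf + Em*(1-Vf) = 192*0.68 + 10*0.32 = 133.76 GPa

133.76 GPa


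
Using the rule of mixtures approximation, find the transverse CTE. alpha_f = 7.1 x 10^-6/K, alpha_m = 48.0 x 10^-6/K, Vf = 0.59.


alpha_2 = alpha_f*Vf + alpha_m*(1-Vf) = 7.1*0.59 + 48.0*0.41 = 23.9 x 10^-6/K

23.9 x 10^-6/K


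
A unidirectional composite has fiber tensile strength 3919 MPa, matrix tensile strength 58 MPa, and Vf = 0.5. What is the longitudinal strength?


sigma_1 = sigma_f*Vf + sigma_m*(1-Vf) = 3919*0.5 + 58*0.5 = 1988.5 MPa

1988.5 MPa


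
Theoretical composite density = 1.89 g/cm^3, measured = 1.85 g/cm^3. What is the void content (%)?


Void% = (rho_theo - rho_actual)/rho_theo * 100 = (1.89 - 1.85)/1.89 * 100 = 2.12%

2.12%


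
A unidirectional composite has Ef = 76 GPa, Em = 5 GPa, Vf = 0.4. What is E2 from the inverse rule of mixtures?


1/E2 = Vf/Ef + (1-Vf)/Em = 0.4/76 + 0.6/5
E2 = 7.98 GPa

7.98 GPa


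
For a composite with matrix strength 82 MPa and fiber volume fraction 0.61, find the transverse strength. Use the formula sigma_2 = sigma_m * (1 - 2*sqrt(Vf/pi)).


factor = 1 - 2*sqrt(0.61/pi) = 0.1187
sigma_2 = 82 * 0.1187 = 9.73 MPa

9.73 MPa


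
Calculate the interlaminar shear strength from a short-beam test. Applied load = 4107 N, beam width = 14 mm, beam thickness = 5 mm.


ILSS = 3F/(4bh) = 3*4107/(4*14*5) = 44.0 MPa

44.0 MPa


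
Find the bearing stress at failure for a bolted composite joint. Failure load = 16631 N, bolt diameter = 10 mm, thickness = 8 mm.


sigma_br = F/(d*h) = 16631/(10*8) = 207.9 MPa

207.9 MPa


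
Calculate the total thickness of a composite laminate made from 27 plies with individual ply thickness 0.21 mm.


h = n * t_ply = 27 * 0.21 = 5.67 mm

5.67 mm


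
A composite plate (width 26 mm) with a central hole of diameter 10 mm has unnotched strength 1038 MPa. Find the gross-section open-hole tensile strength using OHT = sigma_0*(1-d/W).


OHT = sigma_0*(1-d/W) = 1038*(1-10/26) = 638.8 MPa

638.8 MPa


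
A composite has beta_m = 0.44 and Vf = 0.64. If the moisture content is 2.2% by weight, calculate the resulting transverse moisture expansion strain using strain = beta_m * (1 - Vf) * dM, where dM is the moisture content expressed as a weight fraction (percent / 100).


dM = 2.2/100 = 0.022
strain = beta_m * (1-Vf) * dM = 0.44 * 0.36 * 0.022 = 0.0034848

0.0034848


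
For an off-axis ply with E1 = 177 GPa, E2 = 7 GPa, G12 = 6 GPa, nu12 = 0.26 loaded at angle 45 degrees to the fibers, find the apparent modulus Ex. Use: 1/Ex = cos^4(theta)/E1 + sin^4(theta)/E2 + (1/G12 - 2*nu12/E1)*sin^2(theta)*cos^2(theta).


cos^4(45) = 0.25, sin^4(45) = 0.25, sin^2(45)*cos^2(45) = 0.25
1/G12 - 2*nu12/E1 = 1/6 - 2*0.26/177 = 0.163729 GPa^-1
1/Ex = 0.25/177 + 0.25/7 + 0.163729*0.25 = 0.0780589 GPa^-1
Ex = 12.81 GPa

12.81 GPa


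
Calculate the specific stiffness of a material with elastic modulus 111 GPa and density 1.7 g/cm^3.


Specific stiffness = E/rho = 111/1.7 = 65.3 GPa/(g/cm^3)

65.3 GPa/(g/cm^3)


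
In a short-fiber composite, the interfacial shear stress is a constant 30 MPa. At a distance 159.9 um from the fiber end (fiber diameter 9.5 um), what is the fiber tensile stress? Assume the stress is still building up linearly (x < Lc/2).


Force balance: sigma_f * (pi*d^2/4) = tau * (pi*d) * x  ->  sigma_f = 4 * tau * x / d
sigma_f = 4 * 30 * 159.9 / 9.5 = 2019.8 MPa

2019.8 MPa


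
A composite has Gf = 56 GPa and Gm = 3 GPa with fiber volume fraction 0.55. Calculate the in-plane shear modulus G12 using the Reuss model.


1/G12 = Vf/Gf + (1-Vf)/Gm = 0.55/56 + 0.45/3
G12 = 6.26 GPa

6.26 GPa


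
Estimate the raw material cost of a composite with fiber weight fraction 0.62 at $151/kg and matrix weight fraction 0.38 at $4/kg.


Cost = cost_f*Wf + cost_m*Wm = 151*0.62 + 4*0.38 = $95.14/kg

$95.14/kg


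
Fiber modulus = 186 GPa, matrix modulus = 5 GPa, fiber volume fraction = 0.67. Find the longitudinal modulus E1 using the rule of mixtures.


E1 = Ef*Vf + Em*(1-Vf) = 186*0.67 + 5*0.33 = 126.27 GPa

126.27 GPa


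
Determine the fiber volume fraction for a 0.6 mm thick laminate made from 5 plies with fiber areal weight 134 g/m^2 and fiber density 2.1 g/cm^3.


Vf = n * FAW / (rho_f * h * 1000) = 5 * 134 / (2.1 * 0.6 * 1000) = 0.5317

0.5317


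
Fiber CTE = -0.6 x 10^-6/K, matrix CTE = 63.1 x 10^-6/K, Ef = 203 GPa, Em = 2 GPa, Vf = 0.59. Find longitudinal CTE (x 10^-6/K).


E1 = Ef*Vf + Em*(1-Vf) = 120.59
alpha_1 = (alpha_f*Ef*Vf + alpha_m*Em*(1-Vf))/E1 = -0.17 x 10^-6/K

-0.17 x 10^-6/K


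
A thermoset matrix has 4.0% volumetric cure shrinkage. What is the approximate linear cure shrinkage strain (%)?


Linear shrinkage ≈ vol_shrink/3 = 4.0/3 = 1.333%

1.333%


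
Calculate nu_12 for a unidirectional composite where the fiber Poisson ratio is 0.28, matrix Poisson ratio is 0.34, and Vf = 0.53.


nu_12 = nu_f*Vf + nu_m*(1-Vf) = 0.28*0.53 + 0.34*0.47 = 0.3082

0.3082


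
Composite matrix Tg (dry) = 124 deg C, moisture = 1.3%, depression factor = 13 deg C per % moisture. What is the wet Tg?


Tg_wet = Tg_dry - k*moisture = 124 - 13*1.3 = 107.1 deg C

107.1 deg C


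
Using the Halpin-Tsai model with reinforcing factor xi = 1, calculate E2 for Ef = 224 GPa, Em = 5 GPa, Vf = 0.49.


eta = (Ef/Em - 1)/(Ef/Em + xi) = (44.8 - 1)/(44.8 + 1) = 0.9563
E2 = Em*(1+xi*eta*Vf)/(1-eta*Vf) = 13.82 GPa

13.82 GPa


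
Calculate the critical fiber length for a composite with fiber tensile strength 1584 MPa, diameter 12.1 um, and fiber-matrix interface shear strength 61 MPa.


Lc = sigma_f * d / (2 * tau_i) = 1584 * 12.1 / (2 * 61) = 157.1 um

157.1 um


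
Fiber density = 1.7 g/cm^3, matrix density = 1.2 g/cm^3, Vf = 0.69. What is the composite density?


rho_c = rho_f*Vf + rho_m*(1-Vf) = 1.7*0.69 + 1.2*0.31 = 1.545 g/cm^3

1.545 g/cm^3


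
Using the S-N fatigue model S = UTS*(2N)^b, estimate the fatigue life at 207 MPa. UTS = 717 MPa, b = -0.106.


N = 0.5 * (S/UTS)^(1/b) = 0.5 * (207/717)^(1/-0.106) = 61525.2121 cycles

61525.2121 cycles


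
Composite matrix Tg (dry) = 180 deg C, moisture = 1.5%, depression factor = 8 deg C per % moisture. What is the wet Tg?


Tg_wet = Tg_dry - k*moisture = 180 - 8*1.5 = 168.0 deg C

168.0 deg C


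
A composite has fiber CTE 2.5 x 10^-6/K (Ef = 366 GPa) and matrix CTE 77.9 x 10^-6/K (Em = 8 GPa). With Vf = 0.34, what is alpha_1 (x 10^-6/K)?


E1 = Ef*Vf + Em*(1-Vf) = 129.72
alpha_1 = (alpha_f*Ef*Vf + alpha_m*Em*(1-Vf))/E1 = 5.57 x 10^-6/K

5.57 x 10^-6/K
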